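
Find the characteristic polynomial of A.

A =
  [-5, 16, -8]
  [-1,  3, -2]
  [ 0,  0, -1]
x^3 + 3*x^2 + 3*x + 1

Expanding det(x·I − A) (e.g. by cofactor expansion or by noting that A is similar to its Jordan form J, which has the same characteristic polynomial as A) gives
  χ_A(x) = x^3 + 3*x^2 + 3*x + 1
which factors as (x + 1)^3. The eigenvalues (with algebraic multiplicities) are λ = -1 with multiplicity 3.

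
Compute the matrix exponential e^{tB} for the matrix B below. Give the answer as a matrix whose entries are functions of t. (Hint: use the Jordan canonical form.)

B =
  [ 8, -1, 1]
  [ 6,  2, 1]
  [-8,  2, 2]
e^{tB} =
  [t^2*exp(4*t) + 4*t*exp(4*t) + exp(4*t), -t*exp(4*t), t^2*exp(4*t)/2 + t*exp(4*t)]
  [2*t^2*exp(4*t) + 6*t*exp(4*t), -2*t*exp(4*t) + exp(4*t), t^2*exp(4*t) + t*exp(4*t)]
  [-2*t^2*exp(4*t) - 8*t*exp(4*t), 2*t*exp(4*t), -t^2*exp(4*t) - 2*t*exp(4*t) + exp(4*t)]

Strategy: write B = P · J · P⁻¹ where J is a Jordan canonical form, so e^{tB} = P · e^{tJ} · P⁻¹, and e^{tJ} can be computed block-by-block.

B has Jordan form
J =
  [4, 1, 0]
  [0, 4, 1]
  [0, 0, 4]
(up to reordering of blocks).

Per-block formulas:
  For a 3×3 Jordan block J_3(4): exp(t · J_3(4)) = e^(4t)·(I + t·N + (t^2/2)·N^2), where N is the 3×3 nilpotent shift.

After assembling e^{tJ} and conjugating by P, we get:

e^{tB} =
  [t^2*exp(4*t) + 4*t*exp(4*t) + exp(4*t), -t*exp(4*t), t^2*exp(4*t)/2 + t*exp(4*t)]
  [2*t^2*exp(4*t) + 6*t*exp(4*t), -2*t*exp(4*t) + exp(4*t), t^2*exp(4*t) + t*exp(4*t)]
  [-2*t^2*exp(4*t) - 8*t*exp(4*t), 2*t*exp(4*t), -t^2*exp(4*t) - 2*t*exp(4*t) + exp(4*t)]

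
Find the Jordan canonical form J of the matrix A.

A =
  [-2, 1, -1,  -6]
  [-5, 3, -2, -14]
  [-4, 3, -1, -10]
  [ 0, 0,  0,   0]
J_3(0) ⊕ J_1(0)

The characteristic polynomial is
  det(x·I − A) = x^4

Eigenvalues and multiplicities (the geometric multiplicity of λ is n − rank(A − λI), which equals the number of Jordan blocks for λ):
  λ = 0: algebraic multiplicity = 4, geometric multiplicity = 2

Determining the block sizes for each eigenvalue:
  λ = 0: with am = 4 and gm = 2, the partition is not yet determined (e.g. several partitions of 4 into 2 parts exist). Let N = A − (0)·I. Computing rank(N^1) = 2, rank(N^2) = 1, rank(N^3) = 0; the number of blocks of size ≥ j is rank(N^{j−1}) − rank(N^j), giving [2, 1, 1]. So we have 1 block(s) of size 3, 1 block(s) of size 1 → block sizes [3, 1]

Assembling the blocks gives a Jordan form
J =
  [0, 1, 0, 0]
  [0, 0, 1, 0]
  [0, 0, 0, 0]
  [0, 0, 0, 0]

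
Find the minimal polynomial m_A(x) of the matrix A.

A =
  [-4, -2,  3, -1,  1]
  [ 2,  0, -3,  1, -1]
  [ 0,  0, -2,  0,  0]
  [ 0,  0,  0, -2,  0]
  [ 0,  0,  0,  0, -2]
x^2 + 4*x + 4

The characteristic polynomial is χ_A(x) = (x + 2)^5, so the eigenvalues are known. The minimal polynomial is
  m_A(x) = Π_λ (x − λ)^{k_λ}
where k_λ is the size of the *largest* Jordan block for λ (equivalently, the smallest k with (A − λI)^k v = 0 for every generalised eigenvector v of λ).

  λ = -2: largest Jordan block has size 2, contributing (x + 2)^2

So m_A(x) = (x + 2)^2 = x^2 + 4*x + 4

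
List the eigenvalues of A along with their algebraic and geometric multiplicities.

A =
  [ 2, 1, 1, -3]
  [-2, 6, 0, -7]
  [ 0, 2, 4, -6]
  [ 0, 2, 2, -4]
λ = 2: alg = 4, geom = 2

Step 1 — factor the characteristic polynomial to read off the algebraic multiplicities:
  χ_A(x) = (x - 2)^4

Step 2 — compute geometric multiplicities via the rank-nullity identity g(λ) = n − rank(A − λI):
  rank(A − (2)·I) = 2, so dim ker(A − (2)·I) = n − 2 = 2

Summary:
  λ = 2: algebraic multiplicity = 4, geometric multiplicity = 2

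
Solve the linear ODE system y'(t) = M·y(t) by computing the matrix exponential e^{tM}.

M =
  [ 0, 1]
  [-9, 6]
e^{tM} =
  [-3*t*exp(3*t) + exp(3*t), t*exp(3*t)]
  [-9*t*exp(3*t), 3*t*exp(3*t) + exp(3*t)]

Strategy: write M = P · J · P⁻¹ where J is a Jordan canonical form, so e^{tM} = P · e^{tJ} · P⁻¹, and e^{tJ} can be computed block-by-block.

M has Jordan form
J =
  [3, 1]
  [0, 3]
(up to reordering of blocks).

Per-block formulas:
  For a 2×2 Jordan block J_2(3): exp(t · J_2(3)) = e^(3t)·(I + t·N), where N is the 2×2 nilpotent shift.

After assembling e^{tJ} and conjugating by P, we get:

e^{tM} =
  [-3*t*exp(3*t) + exp(3*t), t*exp(3*t)]
  [-9*t*exp(3*t), 3*t*exp(3*t) + exp(3*t)]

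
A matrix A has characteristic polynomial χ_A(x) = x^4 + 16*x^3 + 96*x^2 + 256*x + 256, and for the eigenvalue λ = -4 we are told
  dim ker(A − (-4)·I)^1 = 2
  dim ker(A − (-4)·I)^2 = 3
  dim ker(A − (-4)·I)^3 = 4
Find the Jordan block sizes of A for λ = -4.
Block sizes for λ = -4: [3, 1]

From the dimensions of kernels of powers, the number of Jordan blocks of size at least j is d_j − d_{j−1} where d_j = dim ker(N^j) (with d_0 = 0). Computing the differences gives [2, 1, 1].
The number of blocks of size exactly k is (#blocks of size ≥ k) − (#blocks of size ≥ k + 1), so the partition is: 1 block(s) of size 1, 1 block(s) of size 3.
In nonincreasing order the block sizes are [3, 1].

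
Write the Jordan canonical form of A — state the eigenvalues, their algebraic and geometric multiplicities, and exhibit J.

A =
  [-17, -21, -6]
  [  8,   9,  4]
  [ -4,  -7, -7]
J_2(-5) ⊕ J_1(-5)

The characteristic polynomial is
  det(x·I − A) = x^3 + 15*x^2 + 75*x + 125 = (x + 5)^3

Eigenvalues and multiplicities (the geometric multiplicity of λ is n − rank(A − λI), which equals the number of Jordan blocks for λ):
  λ = -5: algebraic multiplicity = 3, geometric multiplicity = 2

Determining the block sizes for each eigenvalue:
  λ = -5: 2 blocks summing to 3 forces exactly one block of size 2 and the rest size 1 → block sizes [2, 1]

Assembling the blocks gives a Jordan form
J =
  [-5,  1,  0]
  [ 0, -5,  0]
  [ 0,  0, -5]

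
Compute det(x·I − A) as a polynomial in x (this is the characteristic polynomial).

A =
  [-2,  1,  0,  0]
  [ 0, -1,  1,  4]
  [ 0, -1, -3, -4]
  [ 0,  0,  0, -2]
x^4 + 8*x^3 + 24*x^2 + 32*x + 16

Expanding det(x·I − A) (e.g. by cofactor expansion or by noting that A is similar to its Jordan form J, which has the same characteristic polynomial as A) gives
  χ_A(x) = x^4 + 8*x^3 + 24*x^2 + 32*x + 16
which factors as (x + 2)^4. The eigenvalues (with algebraic multiplicities) are λ = -2 with multiplicity 4.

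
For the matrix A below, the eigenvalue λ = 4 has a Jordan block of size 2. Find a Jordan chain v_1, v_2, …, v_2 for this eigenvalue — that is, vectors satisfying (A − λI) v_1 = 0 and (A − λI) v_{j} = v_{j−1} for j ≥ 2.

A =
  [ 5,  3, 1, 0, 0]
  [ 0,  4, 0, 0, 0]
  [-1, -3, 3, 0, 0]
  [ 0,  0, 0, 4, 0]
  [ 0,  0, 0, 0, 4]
A Jordan chain for λ = 4 of length 2:
v_1 = (1, 0, -1, 0, 0)ᵀ
v_2 = (1, 0, 0, 0, 0)ᵀ

Let N = A − (4)·I. We want v_2 with N^2 v_2 = 0 but N^1 v_2 ≠ 0; then v_{j-1} := N · v_j for j = 2, …, 2.

Pick v_2 = (1, 0, 0, 0, 0)ᵀ.
Then v_1 = N · v_2 = (1, 0, -1, 0, 0)ᵀ.

Sanity check: (A − (4)·I) v_1 = (0, 0, 0, 0, 0)ᵀ = 0. ✓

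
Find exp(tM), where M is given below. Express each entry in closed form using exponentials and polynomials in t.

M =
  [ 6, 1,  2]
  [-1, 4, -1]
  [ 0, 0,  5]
e^{tM} =
  [t*exp(5*t) + exp(5*t), t*exp(5*t), t^2*exp(5*t)/2 + 2*t*exp(5*t)]
  [-t*exp(5*t), -t*exp(5*t) + exp(5*t), -t^2*exp(5*t)/2 - t*exp(5*t)]
  [0, 0, exp(5*t)]

Strategy: write M = P · J · P⁻¹ where J is a Jordan canonical form, so e^{tM} = P · e^{tJ} · P⁻¹, and e^{tJ} can be computed block-by-block.

M has Jordan form
J =
  [5, 1, 0]
  [0, 5, 1]
  [0, 0, 5]
(up to reordering of blocks).

Per-block formulas:
  For a 3×3 Jordan block J_3(5): exp(t · J_3(5)) = e^(5t)·(I + t·N + (t^2/2)·N^2), where N is the 3×3 nilpotent shift.

After assembling e^{tJ} and conjugating by P, we get:

e^{tM} =
  [t*exp(5*t) + exp(5*t), t*exp(5*t), t^2*exp(5*t)/2 + 2*t*exp(5*t)]
  [-t*exp(5*t), -t*exp(5*t) + exp(5*t), -t^2*exp(5*t)/2 - t*exp(5*t)]
  [0, 0, exp(5*t)]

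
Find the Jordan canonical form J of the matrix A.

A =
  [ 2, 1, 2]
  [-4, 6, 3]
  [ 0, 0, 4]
J_3(4)

The characteristic polynomial is
  det(x·I − A) = x^3 - 12*x^2 + 48*x - 64 = (x - 4)^3

Eigenvalues and multiplicities (the geometric multiplicity of λ is n − rank(A − λI), which equals the number of Jordan blocks for λ):
  λ = 4: algebraic multiplicity = 3, geometric multiplicity = 1

Determining the block sizes for each eigenvalue:
  λ = 4: one block (gm = 1), so the single block has size am = 3 → block sizes [3]

Assembling the blocks gives a Jordan form
J =
  [4, 1, 0]
  [0, 4, 1]
  [0, 0, 4]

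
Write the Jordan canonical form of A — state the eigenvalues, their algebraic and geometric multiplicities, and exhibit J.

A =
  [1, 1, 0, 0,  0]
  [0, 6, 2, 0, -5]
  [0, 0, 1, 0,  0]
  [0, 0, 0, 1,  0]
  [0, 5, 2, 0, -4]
J_3(1) ⊕ J_1(1) ⊕ J_1(1)

The characteristic polynomial is
  det(x·I − A) = x^5 - 5*x^4 + 10*x^3 - 10*x^2 + 5*x - 1 = (x - 1)^5

Eigenvalues and multiplicities (the geometric multiplicity of λ is n − rank(A − λI), which equals the number of Jordan blocks for λ):
  λ = 1: algebraic multiplicity = 5, geometric multiplicity = 3

Determining the block sizes for each eigenvalue:
  λ = 1: with am = 5 and gm = 3, the partition is not yet determined (e.g. several partitions of 5 into 3 parts exist). Let N = A − (1)·I. Computing rank(N^1) = 2, rank(N^2) = 1, rank(N^3) = 0; the number of blocks of size ≥ j is rank(N^{j−1}) − rank(N^j), giving [3, 1, 1]. So we have 1 block(s) of size 3, 2 block(s) of size 1 → block sizes [3, 1, 1]

Assembling the blocks gives a Jordan form
J =
  [1, 1, 0, 0, 0]
  [0, 1, 1, 0, 0]
  [0, 0, 1, 0, 0]
  [0, 0, 0, 1, 0]
  [0, 0, 0, 0, 1]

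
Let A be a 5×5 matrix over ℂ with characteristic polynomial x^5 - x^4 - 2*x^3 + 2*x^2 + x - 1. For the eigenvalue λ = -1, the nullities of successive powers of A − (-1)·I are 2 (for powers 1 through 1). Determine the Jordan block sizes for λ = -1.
Block sizes for λ = -1: [1, 1]

From the dimensions of kernels of powers, the number of Jordan blocks of size at least j is d_j − d_{j−1} where d_j = dim ker(N^j) (with d_0 = 0). Computing the differences gives [2].
The number of blocks of size exactly k is (#blocks of size ≥ k) − (#blocks of size ≥ k + 1), so the partition is: 2 block(s) of size 1.
In nonincreasing order the block sizes are [1, 1].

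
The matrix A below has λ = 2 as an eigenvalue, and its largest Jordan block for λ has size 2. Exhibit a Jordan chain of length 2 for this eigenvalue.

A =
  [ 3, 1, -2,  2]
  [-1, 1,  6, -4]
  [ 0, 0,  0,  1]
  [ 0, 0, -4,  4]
A Jordan chain for λ = 2 of length 2:
v_1 = (1, -1, 0, 0)ᵀ
v_2 = (1, 0, 0, 0)ᵀ

Let N = A − (2)·I. We want v_2 with N^2 v_2 = 0 but N^1 v_2 ≠ 0; then v_{j-1} := N · v_j for j = 2, …, 2.

Pick v_2 = (1, 0, 0, 0)ᵀ.
Then v_1 = N · v_2 = (1, -1, 0, 0)ᵀ.

Sanity check: (A − (2)·I) v_1 = (0, 0, 0, 0)ᵀ = 0. ✓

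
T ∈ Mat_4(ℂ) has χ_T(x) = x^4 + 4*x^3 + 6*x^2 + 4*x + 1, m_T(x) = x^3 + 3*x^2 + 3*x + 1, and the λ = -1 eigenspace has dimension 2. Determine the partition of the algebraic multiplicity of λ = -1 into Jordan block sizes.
Block sizes for λ = -1: [3, 1]

Step 1 — from the characteristic polynomial, algebraic multiplicity of λ = -1 is 4. From dim ker(T − (-1)·I) = 2, there are exactly 2 Jordan blocks for λ = -1.
Step 2 — from the minimal polynomial, the factor (x + 1)^3 tells us the largest block for λ = -1 has size 3.
Step 3 — with total size 4, 2 blocks, and largest block 3, the block sizes (in nonincreasing order) are [3, 1].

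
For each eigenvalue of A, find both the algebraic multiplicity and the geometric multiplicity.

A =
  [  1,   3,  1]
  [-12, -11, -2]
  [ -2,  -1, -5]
λ = -5: alg = 3, geom = 1

Step 1 — factor the characteristic polynomial to read off the algebraic multiplicities:
  χ_A(x) = (x + 5)^3

Step 2 — compute geometric multiplicities via the rank-nullity identity g(λ) = n − rank(A − λI):
  rank(A − (-5)·I) = 2, so dim ker(A − (-5)·I) = n − 2 = 1

Summary:
  λ = -5: algebraic multiplicity = 3, geometric multiplicity = 1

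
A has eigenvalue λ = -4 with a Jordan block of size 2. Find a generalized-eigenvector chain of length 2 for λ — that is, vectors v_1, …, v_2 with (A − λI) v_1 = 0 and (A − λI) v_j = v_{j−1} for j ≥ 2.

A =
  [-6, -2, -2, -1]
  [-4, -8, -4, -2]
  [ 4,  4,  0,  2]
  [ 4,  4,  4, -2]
A Jordan chain for λ = -4 of length 2:
v_1 = (-2, -4, 4, 4)ᵀ
v_2 = (1, 0, 0, 0)ᵀ

Let N = A − (-4)·I. We want v_2 with N^2 v_2 = 0 but N^1 v_2 ≠ 0; then v_{j-1} := N · v_j for j = 2, …, 2.

Pick v_2 = (1, 0, 0, 0)ᵀ.
Then v_1 = N · v_2 = (-2, -4, 4, 4)ᵀ.

Sanity check: (A − (-4)·I) v_1 = (0, 0, 0, 0)ᵀ = 0. ✓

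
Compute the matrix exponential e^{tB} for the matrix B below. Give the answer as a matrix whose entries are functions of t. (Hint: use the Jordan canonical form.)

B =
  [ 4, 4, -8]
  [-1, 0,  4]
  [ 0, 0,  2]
e^{tB} =
  [2*t*exp(2*t) + exp(2*t), 4*t*exp(2*t), -8*t*exp(2*t)]
  [-t*exp(2*t), -2*t*exp(2*t) + exp(2*t), 4*t*exp(2*t)]
  [0, 0, exp(2*t)]

Strategy: write B = P · J · P⁻¹ where J is a Jordan canonical form, so e^{tB} = P · e^{tJ} · P⁻¹, and e^{tJ} can be computed block-by-block.

B has Jordan form
J =
  [2, 1, 0]
  [0, 2, 0]
  [0, 0, 2]
(up to reordering of blocks).

Per-block formulas:
  For a 2×2 Jordan block J_2(2): exp(t · J_2(2)) = e^(2t)·(I + t·N), where N is the 2×2 nilpotent shift.
  For a 1×1 block at λ = 2: exp(t · [2]) = [e^(2t)].

After assembling e^{tJ} and conjugating by P, we get:

e^{tB} =
  [2*t*exp(2*t) + exp(2*t), 4*t*exp(2*t), -8*t*exp(2*t)]
  [-t*exp(2*t), -2*t*exp(2*t) + exp(2*t), 4*t*exp(2*t)]
  [0, 0, exp(2*t)]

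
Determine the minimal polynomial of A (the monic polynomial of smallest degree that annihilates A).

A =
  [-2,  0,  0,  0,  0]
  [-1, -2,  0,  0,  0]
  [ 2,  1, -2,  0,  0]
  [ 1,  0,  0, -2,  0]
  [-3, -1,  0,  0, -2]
x^3 + 6*x^2 + 12*x + 8

The characteristic polynomial is χ_A(x) = (x + 2)^5, so the eigenvalues are known. The minimal polynomial is
  m_A(x) = Π_λ (x − λ)^{k_λ}
where k_λ is the size of the *largest* Jordan block for λ (equivalently, the smallest k with (A − λI)^k v = 0 for every generalised eigenvector v of λ).

  λ = -2: largest Jordan block has size 3, contributing (x + 2)^3

So m_A(x) = (x + 2)^3 = x^3 + 6*x^2 + 12*x + 8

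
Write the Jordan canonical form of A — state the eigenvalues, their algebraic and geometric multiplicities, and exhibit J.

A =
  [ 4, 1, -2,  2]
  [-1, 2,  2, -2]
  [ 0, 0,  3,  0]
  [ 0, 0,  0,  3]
J_2(3) ⊕ J_1(3) ⊕ J_1(3)

The characteristic polynomial is
  det(x·I − A) = x^4 - 12*x^3 + 54*x^2 - 108*x + 81 = (x - 3)^4

Eigenvalues and multiplicities (the geometric multiplicity of λ is n − rank(A − λI), which equals the number of Jordan blocks for λ):
  λ = 3: algebraic multiplicity = 4, geometric multiplicity = 3

Determining the block sizes for each eigenvalue:
  λ = 3: 3 blocks summing to 4 forces exactly one block of size 2 and the rest size 1 → block sizes [2, 1, 1]

Assembling the blocks gives a Jordan form
J =
  [3, 1, 0, 0]
  [0, 3, 0, 0]
  [0, 0, 3, 0]
  [0, 0, 0, 3]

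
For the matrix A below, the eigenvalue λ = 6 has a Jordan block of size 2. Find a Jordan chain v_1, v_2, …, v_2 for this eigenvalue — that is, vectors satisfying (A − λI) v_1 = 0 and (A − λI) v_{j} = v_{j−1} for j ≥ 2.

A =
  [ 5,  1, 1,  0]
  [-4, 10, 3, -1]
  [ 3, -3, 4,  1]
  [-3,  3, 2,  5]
A Jordan chain for λ = 6 of length 2:
v_1 = (-1, -4, 3, -3)ᵀ
v_2 = (1, 0, 0, 0)ᵀ

Let N = A − (6)·I. We want v_2 with N^2 v_2 = 0 but N^1 v_2 ≠ 0; then v_{j-1} := N · v_j for j = 2, …, 2.

Pick v_2 = (1, 0, 0, 0)ᵀ.
Then v_1 = N · v_2 = (-1, -4, 3, -3)ᵀ.

Sanity check: (A − (6)·I) v_1 = (0, 0, 0, 0)ᵀ = 0. ✓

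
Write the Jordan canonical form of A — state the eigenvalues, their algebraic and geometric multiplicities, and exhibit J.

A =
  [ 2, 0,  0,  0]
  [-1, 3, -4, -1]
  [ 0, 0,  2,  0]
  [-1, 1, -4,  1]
J_2(2) ⊕ J_1(2) ⊕ J_1(2)

The characteristic polynomial is
  det(x·I − A) = x^4 - 8*x^3 + 24*x^2 - 32*x + 16 = (x - 2)^4

Eigenvalues and multiplicities (the geometric multiplicity of λ is n − rank(A − λI), which equals the number of Jordan blocks for λ):
  λ = 2: algebraic multiplicity = 4, geometric multiplicity = 3

Determining the block sizes for each eigenvalue:
  λ = 2: 3 blocks summing to 4 forces exactly one block of size 2 and the rest size 1 → block sizes [2, 1, 1]

Assembling the blocks gives a Jordan form
J =
  [2, 1, 0, 0]
  [0, 2, 0, 0]
  [0, 0, 2, 0]
  [0, 0, 0, 2]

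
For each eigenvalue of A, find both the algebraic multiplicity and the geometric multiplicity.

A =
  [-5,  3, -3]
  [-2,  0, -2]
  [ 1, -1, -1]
λ = -2: alg = 3, geom = 2

Step 1 — factor the characteristic polynomial to read off the algebraic multiplicities:
  χ_A(x) = (x + 2)^3

Step 2 — compute geometric multiplicities via the rank-nullity identity g(λ) = n − rank(A − λI):
  rank(A − (-2)·I) = 1, so dim ker(A − (-2)·I) = n − 1 = 2

Summary:
  λ = -2: algebraic multiplicity = 3, geometric multiplicity = 2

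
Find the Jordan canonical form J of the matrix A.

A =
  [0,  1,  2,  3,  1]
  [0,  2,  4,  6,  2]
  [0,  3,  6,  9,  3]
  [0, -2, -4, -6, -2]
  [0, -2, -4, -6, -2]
J_2(0) ⊕ J_1(0) ⊕ J_1(0) ⊕ J_1(0)

The characteristic polynomial is
  det(x·I − A) = x^5

Eigenvalues and multiplicities (the geometric multiplicity of λ is n − rank(A − λI), which equals the number of Jordan blocks for λ):
  λ = 0: algebraic multiplicity = 5, geometric multiplicity = 4

Determining the block sizes for each eigenvalue:
  λ = 0: 4 blocks summing to 5 forces exactly one block of size 2 and the rest size 1 → block sizes [2, 1, 1, 1]

Assembling the blocks gives a Jordan form
J =
  [0, 1, 0, 0, 0]
  [0, 0, 0, 0, 0]
  [0, 0, 0, 0, 0]
  [0, 0, 0, 0, 0]
  [0, 0, 0, 0, 0]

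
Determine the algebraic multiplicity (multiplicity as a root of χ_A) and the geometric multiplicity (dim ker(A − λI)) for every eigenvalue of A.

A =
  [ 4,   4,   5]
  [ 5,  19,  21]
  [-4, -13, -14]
λ = 3: alg = 3, geom = 1

Step 1 — factor the characteristic polynomial to read off the algebraic multiplicities:
  χ_A(x) = (x - 3)^3

Step 2 — compute geometric multiplicities via the rank-nullity identity g(λ) = n − rank(A − λI):
  rank(A − (3)·I) = 2, so dim ker(A − (3)·I) = n − 2 = 1

Summary:
  λ = 3: algebraic multiplicity = 3, geometric multiplicity = 1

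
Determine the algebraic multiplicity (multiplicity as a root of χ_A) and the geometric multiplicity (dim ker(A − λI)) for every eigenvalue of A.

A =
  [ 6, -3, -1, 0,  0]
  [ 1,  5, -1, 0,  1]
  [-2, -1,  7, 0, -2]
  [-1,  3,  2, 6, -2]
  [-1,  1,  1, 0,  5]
λ = 5: alg = 1, geom = 1; λ = 6: alg = 4, geom = 2

Step 1 — factor the characteristic polynomial to read off the algebraic multiplicities:
  χ_A(x) = (x - 6)^4*(x - 5)

Step 2 — compute geometric multiplicities via the rank-nullity identity g(λ) = n − rank(A − λI):
  rank(A − (5)·I) = 4, so dim ker(A − (5)·I) = n − 4 = 1
  rank(A − (6)·I) = 3, so dim ker(A − (6)·I) = n − 3 = 2

Summary:
  λ = 5: algebraic multiplicity = 1, geometric multiplicity = 1
  λ = 6: algebraic multiplicity = 4, geometric multiplicity = 2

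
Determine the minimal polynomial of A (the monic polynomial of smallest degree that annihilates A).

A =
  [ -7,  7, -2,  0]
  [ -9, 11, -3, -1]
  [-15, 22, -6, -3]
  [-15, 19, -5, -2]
x^3 + 3*x^2 + 3*x + 1

The characteristic polynomial is χ_A(x) = (x + 1)^4, so the eigenvalues are known. The minimal polynomial is
  m_A(x) = Π_λ (x − λ)^{k_λ}
where k_λ is the size of the *largest* Jordan block for λ (equivalently, the smallest k with (A − λI)^k v = 0 for every generalised eigenvector v of λ).

  λ = -1: largest Jordan block has size 3, contributing (x + 1)^3

So m_A(x) = (x + 1)^3 = x^3 + 3*x^2 + 3*x + 1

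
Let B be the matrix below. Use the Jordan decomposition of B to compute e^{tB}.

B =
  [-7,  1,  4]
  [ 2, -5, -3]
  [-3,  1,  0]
e^{tB} =
  [-t^2*exp(-4*t)/2 - 3*t*exp(-4*t) + exp(-4*t), t*exp(-4*t), t^2*exp(-4*t)/2 + 4*t*exp(-4*t)]
  [t^2*exp(-4*t)/2 + 2*t*exp(-4*t), -t*exp(-4*t) + exp(-4*t), -t^2*exp(-4*t)/2 - 3*t*exp(-4*t)]
  [-t^2*exp(-4*t)/2 - 3*t*exp(-4*t), t*exp(-4*t), t^2*exp(-4*t)/2 + 4*t*exp(-4*t) + exp(-4*t)]

Strategy: write B = P · J · P⁻¹ where J is a Jordan canonical form, so e^{tB} = P · e^{tJ} · P⁻¹, and e^{tJ} can be computed block-by-block.

B has Jordan form
J =
  [-4,  1,  0]
  [ 0, -4,  1]
  [ 0,  0, -4]
(up to reordering of blocks).

Per-block formulas:
  For a 3×3 Jordan block J_3(-4): exp(t · J_3(-4)) = e^(-4t)·(I + t·N + (t^2/2)·N^2), where N is the 3×3 nilpotent shift.

After assembling e^{tJ} and conjugating by P, we get:

e^{tB} =
  [-t^2*exp(-4*t)/2 - 3*t*exp(-4*t) + exp(-4*t), t*exp(-4*t), t^2*exp(-4*t)/2 + 4*t*exp(-4*t)]
  [t^2*exp(-4*t)/2 + 2*t*exp(-4*t), -t*exp(-4*t) + exp(-4*t), -t^2*exp(-4*t)/2 - 3*t*exp(-4*t)]
  [-t^2*exp(-4*t)/2 - 3*t*exp(-4*t), t*exp(-4*t), t^2*exp(-4*t)/2 + 4*t*exp(-4*t) + exp(-4*t)]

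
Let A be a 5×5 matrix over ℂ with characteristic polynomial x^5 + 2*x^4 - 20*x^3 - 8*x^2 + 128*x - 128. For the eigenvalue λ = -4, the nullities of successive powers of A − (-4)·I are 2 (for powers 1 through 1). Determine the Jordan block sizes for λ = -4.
Block sizes for λ = -4: [1, 1]

From the dimensions of kernels of powers, the number of Jordan blocks of size at least j is d_j − d_{j−1} where d_j = dim ker(N^j) (with d_0 = 0). Computing the differences gives [2].
The number of blocks of size exactly k is (#blocks of size ≥ k) − (#blocks of size ≥ k + 1), so the partition is: 2 block(s) of size 1.
In nonincreasing order the block sizes are [1, 1].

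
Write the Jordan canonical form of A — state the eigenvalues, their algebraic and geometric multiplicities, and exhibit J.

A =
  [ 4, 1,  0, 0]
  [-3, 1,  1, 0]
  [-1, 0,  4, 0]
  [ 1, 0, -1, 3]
J_3(3) ⊕ J_1(3)

The characteristic polynomial is
  det(x·I − A) = x^4 - 12*x^3 + 54*x^2 - 108*x + 81 = (x - 3)^4

Eigenvalues and multiplicities (the geometric multiplicity of λ is n − rank(A − λI), which equals the number of Jordan blocks for λ):
  λ = 3: algebraic multiplicity = 4, geometric multiplicity = 2

Determining the block sizes for each eigenvalue:
  λ = 3: with am = 4 and gm = 2, the partition is not yet determined (e.g. several partitions of 4 into 2 parts exist). Let N = A − (3)·I. Computing rank(N^1) = 2, rank(N^2) = 1, rank(N^3) = 0; the number of blocks of size ≥ j is rank(N^{j−1}) − rank(N^j), giving [2, 1, 1]. So we have 1 block(s) of size 3, 1 block(s) of size 1 → block sizes [3, 1]

Assembling the blocks gives a Jordan form
J =
  [3, 1, 0, 0]
  [0, 3, 1, 0]
  [0, 0, 3, 0]
  [0, 0, 0, 3]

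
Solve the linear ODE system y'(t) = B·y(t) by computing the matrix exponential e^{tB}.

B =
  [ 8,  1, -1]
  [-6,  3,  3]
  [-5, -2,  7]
e^{tB} =
  [3*t^2*exp(6*t)/2 + 2*t*exp(6*t) + exp(6*t), t^2*exp(6*t)/2 + t*exp(6*t), -t*exp(6*t)]
  [-9*t^2*exp(6*t)/2 - 6*t*exp(6*t), -3*t^2*exp(6*t)/2 - 3*t*exp(6*t) + exp(6*t), 3*t*exp(6*t)]
  [-3*t^2*exp(6*t)/2 - 5*t*exp(6*t), -t^2*exp(6*t)/2 - 2*t*exp(6*t), t*exp(6*t) + exp(6*t)]

Strategy: write B = P · J · P⁻¹ where J is a Jordan canonical form, so e^{tB} = P · e^{tJ} · P⁻¹, and e^{tJ} can be computed block-by-block.

B has Jordan form
J =
  [6, 1, 0]
  [0, 6, 1]
  [0, 0, 6]
(up to reordering of blocks).

Per-block formulas:
  For a 3×3 Jordan block J_3(6): exp(t · J_3(6)) = e^(6t)·(I + t·N + (t^2/2)·N^2), where N is the 3×3 nilpotent shift.

After assembling e^{tJ} and conjugating by P, we get:

e^{tB} =
  [3*t^2*exp(6*t)/2 + 2*t*exp(6*t) + exp(6*t), t^2*exp(6*t)/2 + t*exp(6*t), -t*exp(6*t)]
  [-9*t^2*exp(6*t)/2 - 6*t*exp(6*t), -3*t^2*exp(6*t)/2 - 3*t*exp(6*t) + exp(6*t), 3*t*exp(6*t)]
  [-3*t^2*exp(6*t)/2 - 5*t*exp(6*t), -t^2*exp(6*t)/2 - 2*t*exp(6*t), t*exp(6*t) + exp(6*t)]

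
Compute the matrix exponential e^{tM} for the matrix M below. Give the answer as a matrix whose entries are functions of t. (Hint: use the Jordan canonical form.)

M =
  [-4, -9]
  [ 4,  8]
e^{tM} =
  [-6*t*exp(2*t) + exp(2*t), -9*t*exp(2*t)]
  [4*t*exp(2*t), 6*t*exp(2*t) + exp(2*t)]

Strategy: write M = P · J · P⁻¹ where J is a Jordan canonical form, so e^{tM} = P · e^{tJ} · P⁻¹, and e^{tJ} can be computed block-by-block.

M has Jordan form
J =
  [2, 1]
  [0, 2]
(up to reordering of blocks).

Per-block formulas:
  For a 2×2 Jordan block J_2(2): exp(t · J_2(2)) = e^(2t)·(I + t·N), where N is the 2×2 nilpotent shift.

After assembling e^{tJ} and conjugating by P, we get:

e^{tM} =
  [-6*t*exp(2*t) + exp(2*t), -9*t*exp(2*t)]
  [4*t*exp(2*t), 6*t*exp(2*t) + exp(2*t)]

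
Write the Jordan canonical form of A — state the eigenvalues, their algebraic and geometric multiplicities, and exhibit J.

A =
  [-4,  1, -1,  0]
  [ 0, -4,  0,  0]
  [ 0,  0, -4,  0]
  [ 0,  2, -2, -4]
J_2(-4) ⊕ J_1(-4) ⊕ J_1(-4)

The characteristic polynomial is
  det(x·I − A) = x^4 + 16*x^3 + 96*x^2 + 256*x + 256 = (x + 4)^4

Eigenvalues and multiplicities (the geometric multiplicity of λ is n − rank(A − λI), which equals the number of Jordan blocks for λ):
  λ = -4: algebraic multiplicity = 4, geometric multiplicity = 3

Determining the block sizes for each eigenvalue:
  λ = -4: 3 blocks summing to 4 forces exactly one block of size 2 and the rest size 1 → block sizes [2, 1, 1]

Assembling the blocks gives a Jordan form
J =
  [-4,  1,  0,  0]
  [ 0, -4,  0,  0]
  [ 0,  0, -4,  0]
  [ 0,  0,  0, -4]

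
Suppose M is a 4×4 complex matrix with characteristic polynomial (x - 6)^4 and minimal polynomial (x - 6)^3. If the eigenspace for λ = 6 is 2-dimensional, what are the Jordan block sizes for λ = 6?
Block sizes for λ = 6: [3, 1]

Step 1 — from the characteristic polynomial, algebraic multiplicity of λ = 6 is 4. From dim ker(M − (6)·I) = 2, there are exactly 2 Jordan blocks for λ = 6.
Step 2 — from the minimal polynomial, the factor (x − 6)^3 tells us the largest block for λ = 6 has size 3.
Step 3 — with total size 4, 2 blocks, and largest block 3, the block sizes (in nonincreasing order) are [3, 1].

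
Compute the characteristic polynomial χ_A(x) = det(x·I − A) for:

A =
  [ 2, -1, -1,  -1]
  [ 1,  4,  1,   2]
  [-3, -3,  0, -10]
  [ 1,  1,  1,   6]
x^4 - 12*x^3 + 54*x^2 - 108*x + 81

Expanding det(x·I − A) (e.g. by cofactor expansion or by noting that A is similar to its Jordan form J, which has the same characteristic polynomial as A) gives
  χ_A(x) = x^4 - 12*x^3 + 54*x^2 - 108*x + 81
which factors as (x - 3)^4. The eigenvalues (with algebraic multiplicities) are λ = 3 with multiplicity 4.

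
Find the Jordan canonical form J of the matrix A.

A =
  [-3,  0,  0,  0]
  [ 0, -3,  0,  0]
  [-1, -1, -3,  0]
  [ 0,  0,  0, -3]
J_2(-3) ⊕ J_1(-3) ⊕ J_1(-3)

The characteristic polynomial is
  det(x·I − A) = x^4 + 12*x^3 + 54*x^2 + 108*x + 81 = (x + 3)^4

Eigenvalues and multiplicities (the geometric multiplicity of λ is n − rank(A − λI), which equals the number of Jordan blocks for λ):
  λ = -3: algebraic multiplicity = 4, geometric multiplicity = 3

Determining the block sizes for each eigenvalue:
  λ = -3: 3 blocks summing to 4 forces exactly one block of size 2 and the rest size 1 → block sizes [2, 1, 1]

Assembling the blocks gives a Jordan form
J =
  [-3,  1,  0,  0]
  [ 0, -3,  0,  0]
  [ 0,  0, -3,  0]
  [ 0,  0,  0, -3]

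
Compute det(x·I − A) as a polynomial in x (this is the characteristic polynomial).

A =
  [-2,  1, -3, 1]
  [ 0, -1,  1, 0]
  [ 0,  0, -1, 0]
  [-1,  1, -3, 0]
x^4 + 4*x^3 + 6*x^2 + 4*x + 1

Expanding det(x·I − A) (e.g. by cofactor expansion or by noting that A is similar to its Jordan form J, which has the same characteristic polynomial as A) gives
  χ_A(x) = x^4 + 4*x^3 + 6*x^2 + 4*x + 1
which factors as (x + 1)^4. The eigenvalues (with algebraic multiplicities) are λ = -1 with multiplicity 4.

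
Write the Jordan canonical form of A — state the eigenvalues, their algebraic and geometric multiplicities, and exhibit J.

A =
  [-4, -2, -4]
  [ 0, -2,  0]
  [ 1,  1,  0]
J_2(-2) ⊕ J_1(-2)

The characteristic polynomial is
  det(x·I − A) = x^3 + 6*x^2 + 12*x + 8 = (x + 2)^3

Eigenvalues and multiplicities (the geometric multiplicity of λ is n − rank(A − λI), which equals the number of Jordan blocks for λ):
  λ = -2: algebraic multiplicity = 3, geometric multiplicity = 2

Determining the block sizes for each eigenvalue:
  λ = -2: 2 blocks summing to 3 forces exactly one block of size 2 and the rest size 1 → block sizes [2, 1]

Assembling the blocks gives a Jordan form
J =
  [-2,  1,  0]
  [ 0, -2,  0]
  [ 0,  0, -2]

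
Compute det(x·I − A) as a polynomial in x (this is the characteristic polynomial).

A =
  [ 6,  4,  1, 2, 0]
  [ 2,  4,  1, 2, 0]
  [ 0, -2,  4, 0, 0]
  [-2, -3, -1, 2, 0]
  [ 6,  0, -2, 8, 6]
x^5 - 22*x^4 + 192*x^3 - 832*x^2 + 1792*x - 1536

Expanding det(x·I − A) (e.g. by cofactor expansion or by noting that A is similar to its Jordan form J, which has the same characteristic polynomial as A) gives
  χ_A(x) = x^5 - 22*x^4 + 192*x^3 - 832*x^2 + 1792*x - 1536
which factors as (x - 6)*(x - 4)^4. The eigenvalues (with algebraic multiplicities) are λ = 4 with multiplicity 4, λ = 6 with multiplicity 1.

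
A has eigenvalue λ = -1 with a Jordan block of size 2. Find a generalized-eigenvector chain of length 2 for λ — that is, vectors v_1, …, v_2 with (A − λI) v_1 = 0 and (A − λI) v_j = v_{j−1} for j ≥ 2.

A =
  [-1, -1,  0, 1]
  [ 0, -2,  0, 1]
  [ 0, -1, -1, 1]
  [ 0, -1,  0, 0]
A Jordan chain for λ = -1 of length 2:
v_1 = (-1, -1, -1, -1)ᵀ
v_2 = (0, 1, 0, 0)ᵀ

Let N = A − (-1)·I. We want v_2 with N^2 v_2 = 0 but N^1 v_2 ≠ 0; then v_{j-1} := N · v_j for j = 2, …, 2.

Pick v_2 = (0, 1, 0, 0)ᵀ.
Then v_1 = N · v_2 = (-1, -1, -1, -1)ᵀ.

Sanity check: (A − (-1)·I) v_1 = (0, 0, 0, 0)ᵀ = 0. ✓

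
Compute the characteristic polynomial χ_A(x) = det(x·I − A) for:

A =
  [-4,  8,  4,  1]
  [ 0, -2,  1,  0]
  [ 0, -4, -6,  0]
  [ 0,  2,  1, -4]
x^4 + 16*x^3 + 96*x^2 + 256*x + 256

Expanding det(x·I − A) (e.g. by cofactor expansion or by noting that A is similar to its Jordan form J, which has the same characteristic polynomial as A) gives
  χ_A(x) = x^4 + 16*x^3 + 96*x^2 + 256*x + 256
which factors as (x + 4)^4. The eigenvalues (with algebraic multiplicities) are λ = -4 with multiplicity 4.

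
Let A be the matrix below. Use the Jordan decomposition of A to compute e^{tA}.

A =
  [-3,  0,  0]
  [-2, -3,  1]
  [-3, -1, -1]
e^{tA} =
  [exp(-3*t), 0, 0]
  [-t*exp(-2*t) - exp(-2*t) + exp(-3*t), -t*exp(-2*t) + exp(-2*t), t*exp(-2*t)]
  [-t*exp(-2*t) - 2*exp(-2*t) + 2*exp(-3*t), -t*exp(-2*t), t*exp(-2*t) + exp(-2*t)]

Strategy: write A = P · J · P⁻¹ where J is a Jordan canonical form, so e^{tA} = P · e^{tJ} · P⁻¹, and e^{tJ} can be computed block-by-block.

A has Jordan form
J =
  [-3,  0,  0]
  [ 0, -2,  1]
  [ 0,  0, -2]
(up to reordering of blocks).

Per-block formulas:
  For a 2×2 Jordan block J_2(-2): exp(t · J_2(-2)) = e^(-2t)·(I + t·N), where N is the 2×2 nilpotent shift.
  For a 1×1 block at λ = -3: exp(t · [-3]) = [e^(-3t)].

After assembling e^{tJ} and conjugating by P, we get:

e^{tA} =
  [exp(-3*t), 0, 0]
  [-t*exp(-2*t) - exp(-2*t) + exp(-3*t), -t*exp(-2*t) + exp(-2*t), t*exp(-2*t)]
  [-t*exp(-2*t) - 2*exp(-2*t) + 2*exp(-3*t), -t*exp(-2*t), t*exp(-2*t) + exp(-2*t)]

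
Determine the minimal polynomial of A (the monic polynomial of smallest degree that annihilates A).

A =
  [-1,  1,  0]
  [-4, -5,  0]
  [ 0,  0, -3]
x^2 + 6*x + 9

The characteristic polynomial is χ_A(x) = (x + 3)^3, so the eigenvalues are known. The minimal polynomial is
  m_A(x) = Π_λ (x − λ)^{k_λ}
where k_λ is the size of the *largest* Jordan block for λ (equivalently, the smallest k with (A − λI)^k v = 0 for every generalised eigenvector v of λ).

  λ = -3: largest Jordan block has size 2, contributing (x + 3)^2

So m_A(x) = (x + 3)^2 = x^2 + 6*x + 9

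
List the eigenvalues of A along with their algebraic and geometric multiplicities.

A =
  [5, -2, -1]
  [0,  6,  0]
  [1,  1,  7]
λ = 6: alg = 3, geom = 1

Step 1 — factor the characteristic polynomial to read off the algebraic multiplicities:
  χ_A(x) = (x - 6)^3

Step 2 — compute geometric multiplicities via the rank-nullity identity g(λ) = n − rank(A − λI):
  rank(A − (6)·I) = 2, so dim ker(A − (6)·I) = n − 2 = 1

Summary:
  λ = 6: algebraic multiplicity = 3, geometric multiplicity = 1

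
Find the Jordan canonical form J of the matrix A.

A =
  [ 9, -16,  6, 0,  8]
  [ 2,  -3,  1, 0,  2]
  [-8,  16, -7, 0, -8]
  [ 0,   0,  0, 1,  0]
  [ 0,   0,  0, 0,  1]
J_1(-3) ⊕ J_2(1) ⊕ J_1(1) ⊕ J_1(1)

The characteristic polynomial is
  det(x·I − A) = x^5 - x^4 - 6*x^3 + 14*x^2 - 11*x + 3 = (x - 1)^4*(x + 3)

Eigenvalues and multiplicities (the geometric multiplicity of λ is n − rank(A − λI), which equals the number of Jordan blocks for λ):
  λ = -3: algebraic multiplicity = 1, geometric multiplicity = 1
  λ = 1: algebraic multiplicity = 4, geometric multiplicity = 3

Determining the block sizes for each eigenvalue:
  λ = -3: one block (gm = 1), so the single block has size am = 1 → block sizes [1]
  λ = 1: 3 blocks summing to 4 forces exactly one block of size 2 and the rest size 1 → block sizes [2, 1, 1]

Assembling the blocks gives a Jordan form
J =
  [-3, 0, 0, 0, 0]
  [ 0, 1, 1, 0, 0]
  [ 0, 0, 1, 0, 0]
  [ 0, 0, 0, 1, 0]
  [ 0, 0, 0, 0, 1]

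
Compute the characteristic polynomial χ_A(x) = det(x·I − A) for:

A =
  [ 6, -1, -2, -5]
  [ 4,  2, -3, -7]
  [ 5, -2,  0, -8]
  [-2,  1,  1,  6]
x^4 - 14*x^3 + 73*x^2 - 168*x + 144

Expanding det(x·I − A) (e.g. by cofactor expansion or by noting that A is similar to its Jordan form J, which has the same characteristic polynomial as A) gives
  χ_A(x) = x^4 - 14*x^3 + 73*x^2 - 168*x + 144
which factors as (x - 4)^2*(x - 3)^2. The eigenvalues (with algebraic multiplicities) are λ = 3 with multiplicity 2, λ = 4 with multiplicity 2.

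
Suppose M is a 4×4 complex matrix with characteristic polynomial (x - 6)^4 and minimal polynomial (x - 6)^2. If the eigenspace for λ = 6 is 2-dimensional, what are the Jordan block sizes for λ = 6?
Block sizes for λ = 6: [2, 2]

Step 1 — from the characteristic polynomial, algebraic multiplicity of λ = 6 is 4. From dim ker(M − (6)·I) = 2, there are exactly 2 Jordan blocks for λ = 6.
Step 2 — from the minimal polynomial, the factor (x − 6)^2 tells us the largest block for λ = 6 has size 2.
Step 3 — with total size 4, 2 blocks, and largest block 2, the block sizes (in nonincreasing order) are [2, 2].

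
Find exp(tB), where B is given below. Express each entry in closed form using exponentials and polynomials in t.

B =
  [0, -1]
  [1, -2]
e^{tB} =
  [t*exp(-t) + exp(-t), -t*exp(-t)]
  [t*exp(-t), -t*exp(-t) + exp(-t)]

Strategy: write B = P · J · P⁻¹ where J is a Jordan canonical form, so e^{tB} = P · e^{tJ} · P⁻¹, and e^{tJ} can be computed block-by-block.

B has Jordan form
J =
  [-1,  1]
  [ 0, -1]
(up to reordering of blocks).

Per-block formulas:
  For a 2×2 Jordan block J_2(-1): exp(t · J_2(-1)) = e^(-1t)·(I + t·N), where N is the 2×2 nilpotent shift.

After assembling e^{tJ} and conjugating by P, we get:

e^{tB} =
  [t*exp(-t) + exp(-t), -t*exp(-t)]
  [t*exp(-t), -t*exp(-t) + exp(-t)]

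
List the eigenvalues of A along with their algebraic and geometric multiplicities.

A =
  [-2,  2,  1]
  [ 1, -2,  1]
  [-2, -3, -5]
λ = -3: alg = 3, geom = 1

Step 1 — factor the characteristic polynomial to read off the algebraic multiplicities:
  χ_A(x) = (x + 3)^3

Step 2 — compute geometric multiplicities via the rank-nullity identity g(λ) = n − rank(A − λI):
  rank(A − (-3)·I) = 2, so dim ker(A − (-3)·I) = n − 2 = 1

Summary:
  λ = -3: algebraic multiplicity = 3, geometric multiplicity = 1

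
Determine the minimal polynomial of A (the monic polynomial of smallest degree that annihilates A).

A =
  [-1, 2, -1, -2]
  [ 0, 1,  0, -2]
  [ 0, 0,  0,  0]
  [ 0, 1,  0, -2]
x^2 + x

The characteristic polynomial is χ_A(x) = x^2*(x + 1)^2, so the eigenvalues are known. The minimal polynomial is
  m_A(x) = Π_λ (x − λ)^{k_λ}
where k_λ is the size of the *largest* Jordan block for λ (equivalently, the smallest k with (A − λI)^k v = 0 for every generalised eigenvector v of λ).

  λ = -1: largest Jordan block has size 1, contributing (x + 1)
  λ = 0: largest Jordan block has size 1, contributing (x − 0)

So m_A(x) = x*(x + 1) = x^2 + x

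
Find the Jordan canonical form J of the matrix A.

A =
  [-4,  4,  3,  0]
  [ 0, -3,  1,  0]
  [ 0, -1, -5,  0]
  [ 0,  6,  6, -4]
J_3(-4) ⊕ J_1(-4)

The characteristic polynomial is
  det(x·I − A) = x^4 + 16*x^3 + 96*x^2 + 256*x + 256 = (x + 4)^4

Eigenvalues and multiplicities (the geometric multiplicity of λ is n − rank(A − λI), which equals the number of Jordan blocks for λ):
  λ = -4: algebraic multiplicity = 4, geometric multiplicity = 2

Determining the block sizes for each eigenvalue:
  λ = -4: with am = 4 and gm = 2, the partition is not yet determined (e.g. several partitions of 4 into 2 parts exist). Let N = A − (-4)·I. Computing rank(N^1) = 2, rank(N^2) = 1, rank(N^3) = 0; the number of blocks of size ≥ j is rank(N^{j−1}) − rank(N^j), giving [2, 1, 1]. So we have 1 block(s) of size 3, 1 block(s) of size 1 → block sizes [3, 1]

Assembling the blocks gives a Jordan form
J =
  [-4,  1,  0,  0]
  [ 0, -4,  1,  0]
  [ 0,  0, -4,  0]
  [ 0,  0,  0, -4]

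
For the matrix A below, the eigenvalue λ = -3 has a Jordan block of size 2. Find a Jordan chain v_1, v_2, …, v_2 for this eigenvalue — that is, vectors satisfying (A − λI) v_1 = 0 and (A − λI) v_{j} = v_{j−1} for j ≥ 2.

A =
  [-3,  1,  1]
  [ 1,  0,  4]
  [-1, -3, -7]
A Jordan chain for λ = -3 of length 2:
v_1 = (-1, -1, 1)ᵀ
v_2 = (2, -1, 0)ᵀ

Let N = A − (-3)·I. We want v_2 with N^2 v_2 = 0 but N^1 v_2 ≠ 0; then v_{j-1} := N · v_j for j = 2, …, 2.

Pick v_2 = (2, -1, 0)ᵀ.
Then v_1 = N · v_2 = (-1, -1, 1)ᵀ.

Sanity check: (A − (-3)·I) v_1 = (0, 0, 0)ᵀ = 0. ✓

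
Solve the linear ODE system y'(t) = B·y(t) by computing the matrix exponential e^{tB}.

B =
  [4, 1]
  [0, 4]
e^{tB} =
  [exp(4*t), t*exp(4*t)]
  [0, exp(4*t)]

Strategy: write B = P · J · P⁻¹ where J is a Jordan canonical form, so e^{tB} = P · e^{tJ} · P⁻¹, and e^{tJ} can be computed block-by-block.

B has Jordan form
J =
  [4, 1]
  [0, 4]
(up to reordering of blocks).

Per-block formulas:
  For a 2×2 Jordan block J_2(4): exp(t · J_2(4)) = e^(4t)·(I + t·N), where N is the 2×2 nilpotent shift.

After assembling e^{tJ} and conjugating by P, we get:

e^{tB} =
  [exp(4*t), t*exp(4*t)]
  [0, exp(4*t)]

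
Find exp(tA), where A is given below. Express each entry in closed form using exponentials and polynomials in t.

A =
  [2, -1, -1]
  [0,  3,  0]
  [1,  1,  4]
e^{tA} =
  [-t*exp(3*t) + exp(3*t), -t*exp(3*t), -t*exp(3*t)]
  [0, exp(3*t), 0]
  [t*exp(3*t), t*exp(3*t), t*exp(3*t) + exp(3*t)]

Strategy: write A = P · J · P⁻¹ where J is a Jordan canonical form, so e^{tA} = P · e^{tJ} · P⁻¹, and e^{tJ} can be computed block-by-block.

A has Jordan form
J =
  [3, 1, 0]
  [0, 3, 0]
  [0, 0, 3]
(up to reordering of blocks).

Per-block formulas:
  For a 2×2 Jordan block J_2(3): exp(t · J_2(3)) = e^(3t)·(I + t·N), where N is the 2×2 nilpotent shift.
  For a 1×1 block at λ = 3: exp(t · [3]) = [e^(3t)].

After assembling e^{tJ} and conjugating by P, we get:

e^{tA} =
  [-t*exp(3*t) + exp(3*t), -t*exp(3*t), -t*exp(3*t)]
  [0, exp(3*t), 0]
  [t*exp(3*t), t*exp(3*t), t*exp(3*t) + exp(3*t)]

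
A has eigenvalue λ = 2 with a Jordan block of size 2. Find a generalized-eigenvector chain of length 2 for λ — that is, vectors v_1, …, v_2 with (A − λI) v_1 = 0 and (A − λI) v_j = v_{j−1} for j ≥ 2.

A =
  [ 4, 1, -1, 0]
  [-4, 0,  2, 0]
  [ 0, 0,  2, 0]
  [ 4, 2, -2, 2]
A Jordan chain for λ = 2 of length 2:
v_1 = (2, -4, 0, 4)ᵀ
v_2 = (1, 0, 0, 0)ᵀ

Let N = A − (2)·I. We want v_2 with N^2 v_2 = 0 but N^1 v_2 ≠ 0; then v_{j-1} := N · v_j for j = 2, …, 2.

Pick v_2 = (1, 0, 0, 0)ᵀ.
Then v_1 = N · v_2 = (2, -4, 0, 4)ᵀ.

Sanity check: (A − (2)·I) v_1 = (0, 0, 0, 0)ᵀ = 0. ✓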